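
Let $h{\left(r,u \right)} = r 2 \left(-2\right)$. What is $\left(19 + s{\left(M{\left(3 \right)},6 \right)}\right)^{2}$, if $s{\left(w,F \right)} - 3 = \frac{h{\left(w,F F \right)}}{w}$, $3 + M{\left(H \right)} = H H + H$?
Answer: $324$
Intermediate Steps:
$h{\left(r,u \right)} = - 4 r$ ($h{\left(r,u \right)} = 2 r \left(-2\right) = - 4 r$)
$M{\left(H \right)} = -3 + H + H^{2}$ ($M{\left(H \right)} = -3 + \left(H H + H\right) = -3 + \left(H^{2} + H\right) = -3 + \left(H + H^{2}\right) = -3 + H + H^{2}$)
$s{\left(w,F \right)} = -1$ ($s{\left(w,F \right)} = 3 + \frac{\left(-4\right) w}{w} = 3 - 4 = -1$)
$\left(19 + s{\left(M{\left(3 \right)},6 \right)}\right)^{2} = \left(19 - 1\right)^{2} = 18^{2} = 324$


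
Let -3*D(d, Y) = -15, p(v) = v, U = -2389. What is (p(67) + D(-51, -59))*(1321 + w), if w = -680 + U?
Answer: -125856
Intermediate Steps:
w = -3069 (w = -680 - 2389 = -3069)
D(d, Y) = 5 (D(d, Y) = -⅓*(-15) = 5)
(p(67) + D(-51, -59))*(1321 + w) = (67 + 5)*(1321 - 3069) = 72*(-1748) = -125856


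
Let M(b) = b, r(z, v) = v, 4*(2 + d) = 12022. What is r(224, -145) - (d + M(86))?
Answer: -6469/2 ≈ -3234.5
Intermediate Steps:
d = 6007/2 (d = -2 + (¼)*12022 = -2 + 6011/2 = 6007/2 ≈ 3003.5)
r(224, -145) - (d + M(86)) = -145 - (6007/2 + 86) = -145 - 1*6179/2 = -145 - 6179/2 = -6469/2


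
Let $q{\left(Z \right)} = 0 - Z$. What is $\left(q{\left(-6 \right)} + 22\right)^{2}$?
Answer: $784$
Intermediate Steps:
$q{\left(Z \right)} = - Z$
$\left(q{\left(-6 \right)} + 22\right)^{2} = \left(\left(-1\right) \left(-6\right) + 22\right)^{2} = \left(6 + 22\right)^{2} = 28^{2} = 784$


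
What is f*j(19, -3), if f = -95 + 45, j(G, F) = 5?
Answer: -250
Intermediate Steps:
f = -50
f*j(19, -3) = -50*5 = -250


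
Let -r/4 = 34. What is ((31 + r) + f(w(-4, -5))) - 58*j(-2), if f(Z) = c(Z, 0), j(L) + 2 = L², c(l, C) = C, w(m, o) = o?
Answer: -221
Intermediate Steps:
r = -136 (r = -4*34 = -136)
j(L) = -2 + L²
f(Z) = 0
((31 + r) + f(w(-4, -5))) - 58*j(-2) = ((31 - 136) + 0) - 58*(-2 + (-2)²) = (-105 + 0) - 58*(-2 + 4) = -105 - 58*2 = -105 - 116 = -221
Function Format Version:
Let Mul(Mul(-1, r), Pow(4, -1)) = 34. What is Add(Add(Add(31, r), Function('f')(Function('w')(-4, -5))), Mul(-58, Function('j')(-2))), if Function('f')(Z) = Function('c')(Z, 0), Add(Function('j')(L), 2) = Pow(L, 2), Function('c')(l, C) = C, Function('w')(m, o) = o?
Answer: -221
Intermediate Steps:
r = -136 (r = Mul(-4, 34) = -136)
Function('j')(L) = Add(-2, Pow(L, 2))
Function('f')(Z) = 0
Add(Add(Add(31, r), Function('f')(Function('w')(-4, -5))), Mul(-58, Function('j')(-2))) = Add(Add(Add(31, -136), 0), Mul(-58, Add(-2, Pow(-2, 2)))) = Add(Add(-105, 0), Mul(-58, Add(-2, 4))) = Add(-105, Mul(-58, 2)) = Add(-105, -116) = -221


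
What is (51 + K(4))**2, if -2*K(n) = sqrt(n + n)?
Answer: (51 - sqrt(2))**2 ≈ 2458.8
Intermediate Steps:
K(n) = -sqrt(2)*sqrt(n)/2 (K(n) = -sqrt(n + n)/2 = -sqrt(2)*sqrt(n)/2)
(51 + K(4))**2 = (51 - sqrt(2)*sqrt(4)/2)**2 = (51 - 1/2*sqrt(2)*2)**2 = (51 - sqrt(2))**2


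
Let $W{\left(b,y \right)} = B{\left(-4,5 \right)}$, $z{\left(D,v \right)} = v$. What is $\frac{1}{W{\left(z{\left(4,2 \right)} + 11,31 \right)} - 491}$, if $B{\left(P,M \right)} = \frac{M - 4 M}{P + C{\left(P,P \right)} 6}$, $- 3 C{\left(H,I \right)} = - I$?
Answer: $- \frac{4}{1959} \approx -0.0020419$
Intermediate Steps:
$C{\left(H,I \right)} = \frac{I}{3}$ ($C{\left(H,I \right)} = - \frac{\left(-1\right) I}{3} = \frac{I}{3}$)
$B{\left(P,M \right)} = - \frac{M}{P}$ ($B{\left(P,M \right)} = \frac{M - 4 M}{P + \frac{P}{3} \cdot 6} = \frac{\left(-3\right) M}{P + 2 P} = \frac{\left(-3\right) M}{3 P} = - 3 M \frac{1}{3 P} = - \frac{M}{P}$)
$W{\left(b,y \right)} = \frac{5}{4}$ ($W{\left(b,y \right)} = \left(-1\right) 5 \frac{1}{-4} = \left(-1\right) 5 \left(- \frac{1}{4}\right) = \frac{5}{4}$)
$\frac{1}{W{\left(z{\left(4,2 \right)} + 11,31 \right)} - 491} = \frac{1}{\frac{5}{4} - 491} = \frac{1}{- \frac{1959}{4}} = - \frac{4}{1959}$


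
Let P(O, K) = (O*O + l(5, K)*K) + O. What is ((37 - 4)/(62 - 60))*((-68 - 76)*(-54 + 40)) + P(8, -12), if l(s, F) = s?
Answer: 33276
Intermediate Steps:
P(O, K) = O + O² + 5*K (P(O, K) = (O*O + 5*K) + O = (O² + 5*K) + O = O + O² + 5*K)
((37 - 4)/(62 - 60))*((-68 - 76)*(-54 + 40)) + P(8, -12) = ((37 - 4)/(62 - 60))*((-68 - 76)*(-54 + 40)) + (8 + 8² + 5*(-12)) = (33/2)*(-144*(-14)) + (8 + 64 - 60) = (33*(½))*2016 + 12 = (33/2)*2016 + 12 = 33264 + 12 = 33276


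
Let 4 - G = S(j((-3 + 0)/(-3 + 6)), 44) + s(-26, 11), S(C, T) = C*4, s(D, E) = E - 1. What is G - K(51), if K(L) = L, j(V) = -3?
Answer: -45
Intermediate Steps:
s(D, E) = -1 + E
S(C, T) = 4*C
G = 6 (G = 4 - (4*(-3) + (-1 + 11)) = 4 - (-12 + 10) = 4 - 1*(-2) = 4 + 2 = 6)
G - K(51) = 6 - 1*51 = 6 - 51 = -45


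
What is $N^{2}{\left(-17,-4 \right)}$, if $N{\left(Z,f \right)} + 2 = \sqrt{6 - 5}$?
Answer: $1$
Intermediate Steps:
$N{\left(Z,f \right)} = -1$ ($N{\left(Z,f \right)} = -2 + \sqrt{6 - 5} = -2 + \sqrt{1} = -2 + 1 = -1$)
$N^{2}{\left(-17,-4 \right)} = \left(-1\right)^{2} = 1$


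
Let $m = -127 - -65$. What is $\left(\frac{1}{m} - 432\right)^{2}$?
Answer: $\frac{717436225}{3844} \approx 1.8664 \cdot 10^{5}$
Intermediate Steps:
$m = -62$ ($m = -127 + 65 = -62$)
$\left(\frac{1}{m} - 432\right)^{2} = \left(\frac{1}{-62} - 432\right)^{2} = \left(- \frac{1}{62} - 432\right)^{2} = \left(- \frac{26785}{62}\right)^{2} = \frac{717436225}{3844}$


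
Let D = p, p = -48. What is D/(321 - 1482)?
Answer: 16/387 ≈ 0.041344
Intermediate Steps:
D = -48
D/(321 - 1482) = -48/(321 - 1482) = -48/(-1161) = -48*(-1/1161) = 16/387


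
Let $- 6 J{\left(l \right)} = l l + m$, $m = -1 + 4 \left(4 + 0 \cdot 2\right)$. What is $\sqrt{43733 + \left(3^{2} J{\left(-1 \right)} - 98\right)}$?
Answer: $\sqrt{43611} \approx 208.83$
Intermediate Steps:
$m = 15$ ($m = -1 + 4 \left(4 + 0\right) = -1 + 4 \cdot 4 = -1 + 16 = 15$)
$J{\left(l \right)} = - \frac{5}{2} - \frac{l^{2}}{6}$ ($J{\left(l \right)} = - \frac{l l + 15}{6} = - \frac{l^{2} + 15}{6} = - \frac{15 + l^{2}}{6} = - \frac{5}{2} - \frac{l^{2}}{6}$)
$\sqrt{43733 + \left(3^{2} J{\left(-1 \right)} - 98\right)} = \sqrt{43733 - \left(98 - 3^{2} \left(- \frac{5}{2} - \frac{\left(-1\right)^{2}}{6}\right)\right)} = \sqrt{43733 - \left(98 - 9 \left(- \frac{5}{2} - \frac{1}{6}\right)\right)} = \sqrt{43733 + \left(9 \left(- \frac{8}{3}\right) - 98\right)} = \sqrt{43733 - 122} = \sqrt{43611}$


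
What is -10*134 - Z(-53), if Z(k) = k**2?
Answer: -4149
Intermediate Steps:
-10*134 - Z(-53) = -10*134 - 1*(-53)**2 = -1340 - 1*2809 = -1340 - 2809 = -4149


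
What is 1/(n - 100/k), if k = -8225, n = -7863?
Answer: -329/2586923 ≈ -0.00012718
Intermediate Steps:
1/(n - 100/k) = 1/(-7863 - 100/(-8225)) = 1/(-7863 - 100*(-1/8225)) = 1/(-7863 + 4/329) = 1/(-2586923/329) = -329/2586923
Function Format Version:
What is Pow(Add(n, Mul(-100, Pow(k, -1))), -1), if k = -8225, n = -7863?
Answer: Rational(-329, 2586923) ≈ -0.00012718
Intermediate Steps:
Pow(Add(n, Mul(-100, Pow(k, -1))), -1) = Pow(Add(-7863, Mul(-100, Pow(-8225, -1))), -1) = Pow(Add(-7863, Mul(-100, Rational(-1, 8225))), -1) = Pow(Add(-7863, Rational(4, 329)), -1) = Pow(Rational(-2586923, 329), -1) = Rational(-329, 2586923)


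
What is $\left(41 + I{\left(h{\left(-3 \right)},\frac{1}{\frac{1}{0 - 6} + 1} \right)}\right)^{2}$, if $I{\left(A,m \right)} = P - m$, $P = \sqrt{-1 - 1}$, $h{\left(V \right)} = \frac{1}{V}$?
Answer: $\frac{39551}{25} + \frac{398 i \sqrt{2}}{5} \approx 1582.0 + 112.57 i$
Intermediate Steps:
$P = i \sqrt{2}$ ($P = \sqrt{-2} = i \sqrt{2} \approx 1.4142 i$)
$I{\left(A,m \right)} = - m + i \sqrt{2}$ ($I{\left(A,m \right)} = i \sqrt{2} - m = - m + i \sqrt{2}$)
$\left(41 + I{\left(h{\left(-3 \right)},\frac{1}{\frac{1}{0 - 6} + 1} \right)}\right)^{2} = \left(41 - \left(\frac{1}{\frac{1}{0 - 6} + 1} - i \sqrt{2}\right)\right)^{2} = \left(41 - \left(\frac{1}{\frac{1}{-6} + 1} - i \sqrt{2}\right)\right)^{2} = \left(41 - \left(\frac{1}{- \frac{1}{6} + 1} - i \sqrt{2}\right)\right)^{2} = \left(41 + \left(- \frac{1}{\frac{5}{6}} + i \sqrt{2}\right)\right)^{2} = \left(41 + \left(\left(-1\right) \frac{6}{5} + i \sqrt{2}\right)\right)^{2} = \left(41 - \left(\frac{6}{5} - i \sqrt{2}\right)\right)^{2} = \left(\frac{199}{5} + i \sqrt{2}\right)^{2}$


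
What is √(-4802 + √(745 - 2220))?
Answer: √(-4802 + 5*I*√59) ≈ 0.2771 + 69.297*I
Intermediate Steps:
√(-4802 + √(745 - 2220)) = √(-4802 + √(-1475)) = √(-4802 + 5*I*√59)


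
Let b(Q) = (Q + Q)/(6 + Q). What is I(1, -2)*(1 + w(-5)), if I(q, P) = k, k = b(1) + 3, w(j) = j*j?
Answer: 598/7 ≈ 85.429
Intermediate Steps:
b(Q) = 2*Q/(6 + Q) (b(Q) = (2*Q)/(6 + Q) = 2*Q/(6 + Q))
w(j) = j²
k = 23/7 (k = 2*1/(6 + 1) + 3 = 2*1/7 + 3 = 2*1*(⅐) + 3 = 2/7 + 3 = 23/7 ≈ 3.2857)
I(q, P) = 23/7
I(1, -2)*(1 + w(-5)) = 23*(1 + (-5)²)/7 = 23*(1 + 25)/7 = (23/7)*26 = 598/7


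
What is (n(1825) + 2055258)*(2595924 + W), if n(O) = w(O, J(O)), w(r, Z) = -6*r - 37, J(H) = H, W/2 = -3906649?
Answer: -10665726364354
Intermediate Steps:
W = -7813298 (W = 2*(-3906649) = -7813298)
w(r, Z) = -37 - 6*r
n(O) = -37 - 6*O
(n(1825) + 2055258)*(2595924 + W) = ((-37 - 6*1825) + 2055258)*(2595924 - 7813298) = ((-37 - 10950) + 2055258)*(-5217374) = (-10987 + 2055258)*(-5217374) = 2044271*(-5217374) = -10665726364354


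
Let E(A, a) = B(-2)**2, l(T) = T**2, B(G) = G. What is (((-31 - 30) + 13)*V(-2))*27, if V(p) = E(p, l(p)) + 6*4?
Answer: -36288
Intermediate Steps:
E(A, a) = 4 (E(A, a) = (-2)**2 = 4)
V(p) = 28 (V(p) = 4 + 6*4 = 4 + 24 = 28)
(((-31 - 30) + 13)*V(-2))*27 = (((-31 - 30) + 13)*28)*27 = ((-61 + 13)*28)*27 = -48*28*27 = -1344*27 = -36288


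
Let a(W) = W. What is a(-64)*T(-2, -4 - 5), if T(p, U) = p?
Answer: 128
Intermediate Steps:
a(-64)*T(-2, -4 - 5) = -64*(-2) = 128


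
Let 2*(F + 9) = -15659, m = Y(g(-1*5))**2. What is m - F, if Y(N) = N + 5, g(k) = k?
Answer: 15677/2 ≈ 7838.5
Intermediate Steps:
Y(N) = 5 + N
m = 0 (m = (5 - 1*5)**2 = (5 - 5)**2 = 0**2 = 0)
F = -15677/2 (F = -9 + (1/2)*(-15659) = -9 - 15659/2 = -15677/2 ≈ -7838.5)
m - F = 0 - 1*(-15677/2) = 0 + 15677/2 = 15677/2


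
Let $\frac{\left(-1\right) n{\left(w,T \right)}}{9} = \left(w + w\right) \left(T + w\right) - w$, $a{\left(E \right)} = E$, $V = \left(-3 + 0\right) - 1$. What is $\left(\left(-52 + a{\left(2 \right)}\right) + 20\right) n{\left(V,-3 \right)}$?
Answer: $16200$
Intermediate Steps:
$V = -4$ ($V = -3 - 1 = -4$)
$n{\left(w,T \right)} = 9 w - 18 w \left(T + w\right)$ ($n{\left(w,T \right)} = - 9 \left(\left(w + w\right) \left(T + w\right) - w\right) = - 9 \left(2 w \left(T + w\right) - w\right) = - 9 \left(- w + 2 w \left(T + w\right)\right) = 9 w - 18 w \left(T + w\right)$)
$\left(\left(-52 + a{\left(2 \right)}\right) + 20\right) n{\left(V,-3 \right)} = \left(\left(-52 + 2\right) + 20\right) 9 \left(-4\right) \left(1 - -6 - -8\right) = \left(-50 + 20\right) 9 \left(-4\right) \left(1 + 6 + 8\right) = - 30 \cdot 9 \left(-4\right) 15 = \left(-30\right) \left(-540\right) = 16200$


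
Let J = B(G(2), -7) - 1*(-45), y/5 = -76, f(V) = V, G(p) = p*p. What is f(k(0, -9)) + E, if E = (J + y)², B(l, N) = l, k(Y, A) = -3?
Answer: 109558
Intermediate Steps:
G(p) = p²
y = -380 (y = 5*(-76) = -380)
J = 49 (J = 2² - 1*(-45) = 4 + 45 = 49)
E = 109561 (E = (49 - 380)² = (-331)² = 109561)
f(k(0, -9)) + E = -3 + 109561 = 109558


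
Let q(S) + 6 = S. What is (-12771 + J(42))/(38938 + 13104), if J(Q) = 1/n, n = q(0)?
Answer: -76627/312252 ≈ -0.24540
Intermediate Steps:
q(S) = -6 + S
n = -6 (n = -6 + 0 = -6)
J(Q) = -1/6 (J(Q) = 1/(-6) = -1/6)
(-12771 + J(42))/(38938 + 13104) = (-12771 - 1/6)/(38938 + 13104) = -76627/6/52042 = -76627/6*1/52042 = -76627/312252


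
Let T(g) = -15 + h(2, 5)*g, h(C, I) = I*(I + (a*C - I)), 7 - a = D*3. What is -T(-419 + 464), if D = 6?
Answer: 4965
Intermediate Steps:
a = -11 (a = 7 - 6*3 = 7 - 1*18 = 7 - 18 = -11)
h(C, I) = -11*C*I (h(C, I) = I*(I + (-11*C - I)) = I*(I + (-I - 11*C)) = I*(-11*C) = -11*C*I)
T(g) = -15 - 110*g (T(g) = -15 + (-11*2*5)*g = -15 - 110*g)
-T(-419 + 464) = -(-15 - 110*(-419 + 464)) = -(-15 - 110*45) = -(-15 - 4950) = -1*(-4965) = 4965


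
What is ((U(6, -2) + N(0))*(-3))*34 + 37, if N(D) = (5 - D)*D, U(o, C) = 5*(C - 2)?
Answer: 2077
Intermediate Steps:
U(o, C) = -10 + 5*C (U(o, C) = 5*(-2 + C) = -10 + 5*C)
N(D) = D*(5 - D)
((U(6, -2) + N(0))*(-3))*34 + 37 = (((-10 + 5*(-2)) + 0*(5 - 1*0))*(-3))*34 + 37 = (((-10 - 10) + 0*(5 + 0))*(-3))*34 + 37 = ((-20 + 0*5)*(-3))*34 + 37 = ((-20 + 0)*(-3))*34 + 37 = -20*(-3)*34 + 37 = 60*34 + 37 = 2040 + 37 = 2077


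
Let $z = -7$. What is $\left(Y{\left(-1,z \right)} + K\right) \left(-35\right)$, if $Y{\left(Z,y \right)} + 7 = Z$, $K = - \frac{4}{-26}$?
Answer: $\frac{3570}{13} \approx 274.62$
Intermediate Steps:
$K = \frac{2}{13}$ ($K = \left(-4\right) \left(- \frac{1}{26}\right) = \frac{2}{13} \approx 0.15385$)
$Y{\left(Z,y \right)} = -7 + Z$
$\left(Y{\left(-1,z \right)} + K\right) \left(-35\right) = \left(\left(-7 - 1\right) + \frac{2}{13}\right) \left(-35\right) = \left(-8 + \frac{2}{13}\right) \left(-35\right) = \left(- \frac{102}{13}\right) \left(-35\right) = \frac{3570}{13}$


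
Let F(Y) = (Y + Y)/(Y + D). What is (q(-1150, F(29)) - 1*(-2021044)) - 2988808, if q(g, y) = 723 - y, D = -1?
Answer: -13538603/14 ≈ -9.6704e+5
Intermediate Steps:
F(Y) = 2*Y/(-1 + Y) (F(Y) = (Y + Y)/(Y - 1) = (2*Y)/(-1 + Y) = 2*Y/(-1 + Y))
(q(-1150, F(29)) - 1*(-2021044)) - 2988808 = ((723 - 2*29/(-1 + 29)) - 1*(-2021044)) - 2988808 = ((723 - 2*29/28) + 2021044) - 2988808 = ((723 - 1*29/14) + 2021044) - 2988808 = ((723 - 29/14) + 2021044) - 2988808 = (10093/14 + 2021044) - 2988808 = 28304709/14 - 2988808 = -13538603/14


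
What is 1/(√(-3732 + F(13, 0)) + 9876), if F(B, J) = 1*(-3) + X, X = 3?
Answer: 823/8128259 - I*√933/48769554 ≈ 0.00010125 - 6.2631e-7*I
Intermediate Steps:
F(B, J) = 0 (F(B, J) = 1*(-3) + 3 = -3 + 3 = 0)
1/(√(-3732 + F(13, 0)) + 9876) = 1/(√(-3732 + 0) + 9876) = 1/(√(-3732) + 9876) = 1/(2*I*√933 + 9876) = 1/(9876 + 2*I*√933)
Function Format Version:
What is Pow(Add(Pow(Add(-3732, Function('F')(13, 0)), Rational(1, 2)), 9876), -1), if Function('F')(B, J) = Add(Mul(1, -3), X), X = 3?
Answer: Add(Rational(823, 8128259), Mul(Rational(-1, 48769554), I, Pow(933, Rational(1, 2)))) ≈ Add(0.00010125, Mul(-6.2631e-7, I))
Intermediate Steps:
Function('F')(B, J) = 0 (Function('F')(B, J) = Add(Mul(1, -3), 3) = Add(-3, 3) = 0)
Pow(Add(Pow(Add(-3732, Function('F')(13, 0)), Rational(1, 2)), 9876), -1) = Pow(Add(Pow(Add(-3732, 0), Rational(1, 2)), 9876), -1) = Pow(Add(Pow(-3732, Rational(1, 2)), 9876), -1) = Pow(Add(Mul(2, I, Pow(933, Rational(1, 2))), 9876), -1) = Pow(Add(9876, Mul(2, I, Pow(933, Rational(1, 2)))), -1)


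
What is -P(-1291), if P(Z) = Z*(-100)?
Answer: -129100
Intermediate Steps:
P(Z) = -100*Z
-P(-1291) = -(-100)*(-1291) = -1*129100 = -129100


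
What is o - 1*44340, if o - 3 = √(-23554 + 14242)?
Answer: -44337 + 4*I*√582 ≈ -44337.0 + 96.499*I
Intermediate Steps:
o = 3 + 4*I*√582 (o = 3 + √(-23554 + 14242) = 3 + √(-9312) = 3 + 4*I*√582 ≈ 3.0 + 96.499*I)
o - 1*44340 = (3 + 4*I*√582) - 1*44340 = (3 + 4*I*√582) - 44340 = -44337 + 4*I*√582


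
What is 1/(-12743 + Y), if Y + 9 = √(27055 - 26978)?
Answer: -12752/162613427 - √77/162613427 ≈ -7.8473e-5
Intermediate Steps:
Y = -9 + √77 (Y = -9 + √(27055 - 26978) = -9 + √77 ≈ -0.22504)
1/(-12743 + Y) = 1/(-12743 + (-9 + √77)) = 1/(-12752 + √77)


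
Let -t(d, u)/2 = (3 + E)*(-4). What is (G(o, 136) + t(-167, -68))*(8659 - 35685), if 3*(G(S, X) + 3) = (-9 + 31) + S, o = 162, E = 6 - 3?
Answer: -8621294/3 ≈ -2.8738e+6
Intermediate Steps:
E = 3
G(S, X) = 13/3 + S/3 (G(S, X) = -3 + ((-9 + 31) + S)/3 = -3 + (22 + S)/3 = -3 + (22/3 + S/3) = 13/3 + S/3)
t(d, u) = 48 (t(d, u) = -2*(3 + 3)*(-4) = -12*(-4) = -2*(-24) = 48)
(G(o, 136) + t(-167, -68))*(8659 - 35685) = ((13/3 + (⅓)*162) + 48)*(8659 - 35685) = ((13/3 + 54) + 48)*(-27026) = (175/3 + 48)*(-27026) = (319/3)*(-27026) = -8621294/3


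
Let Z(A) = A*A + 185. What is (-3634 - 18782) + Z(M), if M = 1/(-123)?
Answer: -336332798/15129 ≈ -22231.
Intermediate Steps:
M = -1/123 ≈ -0.0081301
Z(A) = 185 + A² (Z(A) = A² + 185 = 185 + A²)
(-3634 - 18782) + Z(M) = (-3634 - 18782) + (185 + (-1/123)²) = -22416 + (185 + 1/15129) = -22416 + 2798866/15129 = -336332798/15129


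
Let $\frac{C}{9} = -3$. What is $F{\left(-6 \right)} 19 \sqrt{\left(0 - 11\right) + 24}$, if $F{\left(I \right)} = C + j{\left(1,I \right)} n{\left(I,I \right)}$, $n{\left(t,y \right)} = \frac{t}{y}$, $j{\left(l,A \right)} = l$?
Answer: $- 494 \sqrt{13} \approx -1781.1$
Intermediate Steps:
$C = -27$ ($C = 9 \left(-3\right) = -27$)
$F{\left(I \right)} = -26$ ($F{\left(I \right)} = -27 + 1 \frac{I}{I} = -27 + 1 \cdot 1 = -27 + 1 = -26$)
$F{\left(-6 \right)} 19 \sqrt{\left(0 - 11\right) + 24} = \left(-26\right) 19 \sqrt{\left(0 - 11\right) + 24} = - 494 \sqrt{-11 + 24} = - 494 \sqrt{13}$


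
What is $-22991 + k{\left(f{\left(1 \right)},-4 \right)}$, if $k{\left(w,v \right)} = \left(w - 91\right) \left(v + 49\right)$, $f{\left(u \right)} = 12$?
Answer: $-26546$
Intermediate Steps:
$k{\left(w,v \right)} = \left(-91 + w\right) \left(49 + v\right)$
$-22991 + k{\left(f{\left(1 \right)},-4 \right)} = -22991 - 3555 = -26546$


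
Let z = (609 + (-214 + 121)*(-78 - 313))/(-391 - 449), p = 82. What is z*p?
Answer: -126321/35 ≈ -3609.2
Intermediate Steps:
z = -3081/70 (z = (609 - 93*(-391))/(-840) = (609 + 36363)*(-1/840) = 36972*(-1/840) = -3081/70 ≈ -44.014)
z*p = -3081/70*82 = -126321/35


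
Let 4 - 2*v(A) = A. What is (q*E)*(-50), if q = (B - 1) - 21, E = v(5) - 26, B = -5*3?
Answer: -49025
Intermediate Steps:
B = -15
v(A) = 2 - A/2
E = -53/2 (E = (2 - ½*5) - 26 = (2 - 5/2) - 26 = -½ - 26 = -53/2 ≈ -26.500)
q = -37 (q = (-15 - 1) - 21 = -16 - 21 = -37)
(q*E)*(-50) = -37*(-53/2)*(-50) = (1961/2)*(-50) = -49025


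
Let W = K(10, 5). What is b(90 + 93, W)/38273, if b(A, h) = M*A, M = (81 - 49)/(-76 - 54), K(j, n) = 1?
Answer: -2928/2487745 ≈ -0.0011770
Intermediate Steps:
W = 1
M = -16/65 (M = 32/(-130) = 32*(-1/130) = -16/65 ≈ -0.24615)
b(A, h) = -16*A/65
b(90 + 93, W)/38273 = -16*(90 + 93)/65/38273 = -16/65*183*(1/38273) = -2928/65*1/38273 = -2928/2487745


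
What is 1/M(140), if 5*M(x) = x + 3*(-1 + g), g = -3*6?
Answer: 5/83 ≈ 0.060241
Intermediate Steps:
g = -18
M(x) = -57/5 + x/5 (M(x) = (x + 3*(-1 - 18))/5 = (x + 3*(-19))/5 = (x - 57)/5 = (-57 + x)/5 = -57/5 + x/5)
1/M(140) = 1/(-57/5 + (⅕)*140) = 1/(-57/5 + 28) = 1/(83/5) = 5/83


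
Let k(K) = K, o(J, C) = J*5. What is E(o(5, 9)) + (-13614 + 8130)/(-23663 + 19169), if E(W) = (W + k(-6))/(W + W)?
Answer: 59931/37450 ≈ 1.6003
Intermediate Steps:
o(J, C) = 5*J
E(W) = (-6 + W)/(2*W) (E(W) = (W - 6)/(W + W) = (-6 + W)/((2*W)) = (-6 + W)*(1/(2*W)) = (-6 + W)/(2*W))
E(o(5, 9)) + (-13614 + 8130)/(-23663 + 19169) = (-6 + 5*5)/(2*((5*5))) + (-13614 + 8130)/(-23663 + 19169) = (½)*(-6 + 25)/25 - 5484/(-4494) = (½)*(1/25)*19 - 5484*(-1/4494) = 19/50 + 914/749 = 59931/37450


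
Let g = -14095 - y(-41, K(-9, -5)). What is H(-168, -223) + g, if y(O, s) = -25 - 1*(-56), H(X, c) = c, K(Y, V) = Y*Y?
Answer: -14349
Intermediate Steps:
K(Y, V) = Y**2
y(O, s) = 31 (y(O, s) = -25 + 56 = 31)
g = -14126 (g = -14095 - 1*31 = -14095 - 31 = -14126)
H(-168, -223) + g = -223 - 14126 = -14349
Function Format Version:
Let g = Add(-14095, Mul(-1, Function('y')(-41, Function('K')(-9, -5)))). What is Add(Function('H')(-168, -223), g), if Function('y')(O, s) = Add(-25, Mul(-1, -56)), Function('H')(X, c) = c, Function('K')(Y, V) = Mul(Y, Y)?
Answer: -14349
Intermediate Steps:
Function('K')(Y, V) = Pow(Y, 2)
Function('y')(O, s) = 31 (Function('y')(O, s) = Add(-25, 56) = 31)
g = -14126 (g = Add(-14095, Mul(-1, 31)) = Add(-14095, -31) = -14126)
Add(Function('H')(-168, -223), g) = Add(-223, -14126) = -14349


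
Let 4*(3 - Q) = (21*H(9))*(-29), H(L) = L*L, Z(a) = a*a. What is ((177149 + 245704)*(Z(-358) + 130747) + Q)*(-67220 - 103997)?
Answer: -74980242679186041/4 ≈ -1.8745e+16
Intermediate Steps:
Z(a) = a**2
H(L) = L**2
Q = 49341/4 (Q = 3 - 21*9**2*(-29)/4 = 3 - 21*81*(-29)/4 = 3 - 1701*(-29)/4 = 3 - 1/4*(-49329) = 3 + 49329/4 = 49341/4 ≈ 12335.)
((177149 + 245704)*(Z(-358) + 130747) + Q)*(-67220 - 103997) = ((177149 + 245704)*((-358)**2 + 130747) + 49341/4)*(-67220 - 103997) = (422853*(128164 + 130747) + 49341/4)*(-171217) = (422853*258911 + 49341/4)*(-171217) = (109481293083 + 49341/4)*(-171217) = (437925221673/4)*(-171217) = -74980242679186041/4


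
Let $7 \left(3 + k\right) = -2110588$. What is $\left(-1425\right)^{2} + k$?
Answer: $\frac{12103766}{7} \approx 1.7291 \cdot 10^{6}$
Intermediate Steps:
$k = - \frac{2110609}{7}$ ($k = -3 + \frac{1}{7} \left(-2110588\right) = -3 - \frac{2110588}{7} = - \frac{2110609}{7} \approx -3.0152 \cdot 10^{5}$)
$\left(-1425\right)^{2} + k = \left(-1425\right)^{2} - \frac{2110609}{7} = 2030625 - \frac{2110609}{7} = \frac{12103766}{7}$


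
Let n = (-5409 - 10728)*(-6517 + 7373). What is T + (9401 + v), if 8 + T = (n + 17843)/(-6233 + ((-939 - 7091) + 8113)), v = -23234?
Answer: -71326721/6150 ≈ -11598.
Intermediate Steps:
n = -13813272 (n = -16137*856 = -13813272)
T = 13746229/6150 (T = -8 + (-13813272 + 17843)/(-6233 + ((-939 - 7091) + 8113)) = -8 - 13795429/(-6233 + (-8030 + 8113)) = -8 - 13795429/(-6233 + 83) = -8 - 13795429/(-6150) = -8 - 13795429*(-1/6150) = -8 + 13795429/6150 = 13746229/6150 ≈ 2235.2)
T + (9401 + v) = 13746229/6150 + (9401 - 23234) = 13746229/6150 - 13833 = -71326721/6150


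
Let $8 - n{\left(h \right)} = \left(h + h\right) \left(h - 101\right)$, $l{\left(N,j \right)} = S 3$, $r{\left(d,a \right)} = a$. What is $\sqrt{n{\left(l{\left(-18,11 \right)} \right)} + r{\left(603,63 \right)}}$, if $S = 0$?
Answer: $\sqrt{71} \approx 8.4261$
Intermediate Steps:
$l{\left(N,j \right)} = 0$ ($l{\left(N,j \right)} = 0 \cdot 3 = 0$)
$n{\left(h \right)} = 8 - 2 h \left(-101 + h\right)$ ($n{\left(h \right)} = 8 - \left(h + h\right) \left(h - 101\right) = 8 - 2 h \left(-101 + h\right)$)
$\sqrt{n{\left(l{\left(-18,11 \right)} \right)} + r{\left(603,63 \right)}} = \sqrt{\left(8 - 2 \cdot 0^{2} + 202 \cdot 0\right) + 63} = \sqrt{\left(8 - 0 + 0\right) + 63} = \sqrt{\left(8 + 0 + 0\right) + 63} = \sqrt{8 + 63} = \sqrt{71}$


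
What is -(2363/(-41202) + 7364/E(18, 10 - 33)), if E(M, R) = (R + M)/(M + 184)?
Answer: 61289140471/206010 ≈ 2.9751e+5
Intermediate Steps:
E(M, R) = (M + R)/(184 + M)
-(2363/(-41202) + 7364/E(18, 10 - 33)) = -(2363/(-41202) + 7364/(((18 + (10 - 33))/(184 + 18)))) = -(2363*(-1/41202) + 7364/(((18 - 23)/202))) = -(-2363/41202 + 7364/(((1/202)*(-5)))) = -(-2363/41202 + 7364/(-5/202)) = -(-2363/41202 + 7364*(-202/5)) = -(-2363/41202 - 1487528/5) = -1*(-61289140471/206010) = 61289140471/206010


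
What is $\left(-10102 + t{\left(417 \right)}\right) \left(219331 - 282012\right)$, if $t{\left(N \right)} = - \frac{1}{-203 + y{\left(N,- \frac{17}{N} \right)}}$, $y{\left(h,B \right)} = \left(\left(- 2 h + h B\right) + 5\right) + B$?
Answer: $\frac{276994828313923}{437450} \approx 6.332 \cdot 10^{8}$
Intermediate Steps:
$y{\left(h,B \right)} = 5 + B - 2 h + B h$ ($y{\left(h,B \right)} = \left(\left(- 2 h + B h\right) + 5\right) + B = \left(5 - 2 h + B h\right) + B = 5 + B - 2 h + B h$)
$t{\left(N \right)} = - \frac{1}{-215 - \frac{17}{N} - 2 N}$ ($t{\left(N \right)} = - \frac{1}{-203 + \left(5 - \frac{17}{N} - 2 N + - \frac{17}{N} N\right)} = - \frac{1}{-203 - \left(12 + 2 N + \frac{17}{N}\right)} = - \frac{1}{-215 - \frac{17}{N} - 2 N}$)
$\left(-10102 + t{\left(417 \right)}\right) \left(219331 - 282012\right) = \left(-10102 + \frac{417}{17 + 417 \left(215 + 2 \cdot 417\right)}\right) \left(219331 - 282012\right) = \left(-10102 + \frac{417}{17 + 417 \left(215 + 834\right)}\right) \left(-62681\right) = \left(-10102 + \frac{417}{17 + 417 \cdot 1049}\right) \left(-62681\right) = \left(-10102 + \frac{417}{17 + 437433}\right) \left(-62681\right) = \left(-10102 + \frac{417}{437450}\right) \left(-62681\right) = \left(- \frac{4419119483}{437450}\right) \left(-62681\right) = \frac{276994828313923}{437450}$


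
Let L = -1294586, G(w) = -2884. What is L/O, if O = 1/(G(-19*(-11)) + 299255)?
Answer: -383677747406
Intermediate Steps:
O = 1/296371 (O = 1/(-2884 + 299255) = 1/296371 ≈ 3.3741e-6)
L/O = -1294586/1/296371 = -1294586*296371 = -383677747406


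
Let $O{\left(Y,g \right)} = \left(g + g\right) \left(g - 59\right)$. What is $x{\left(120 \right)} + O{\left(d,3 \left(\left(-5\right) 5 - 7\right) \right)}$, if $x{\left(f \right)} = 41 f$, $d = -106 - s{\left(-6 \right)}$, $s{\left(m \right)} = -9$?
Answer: $34680$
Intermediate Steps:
$d = -97$ ($d = -106 - -9 = -106 + 9 = -97$)
$O{\left(Y,g \right)} = 2 g \left(-59 + g\right)$
$x{\left(120 \right)} + O{\left(d,3 \left(\left(-5\right) 5 - 7\right) \right)} = 41 \cdot 120 + 2 \cdot 3 \left(\left(-5\right) 5 - 7\right) \left(-59 + 3 \left(\left(-5\right) 5 - 7\right)\right) = 4920 + 2 \cdot 3 \left(-25 - 7\right) \left(-59 + 3 \left(-25 - 7\right)\right) = 4920 + 2 \cdot 3 \left(-32\right) \left(-59 + 3 \left(-32\right)\right) = 4920 + 2 \left(-96\right) \left(-59 - 96\right) = 4920 + 2 \left(-96\right) \left(-155\right) = 4920 + 29760 = 34680$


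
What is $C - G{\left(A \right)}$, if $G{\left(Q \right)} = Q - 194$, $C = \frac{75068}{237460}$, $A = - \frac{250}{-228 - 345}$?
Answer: $\frac{17219437}{88815} \approx 193.88$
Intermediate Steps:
$A = \frac{250}{573}$ ($A = - \frac{250}{-573} = \left(-250\right) \left(- \frac{1}{573}\right) = \frac{250}{573} \approx 0.4363$)
$C = \frac{49}{155}$ ($C = 75068 \cdot \frac{1}{237460} = \frac{49}{155} \approx 0.31613$)
$G{\left(Q \right)} = -194 + Q$ ($G{\left(Q \right)} = Q - 194 = -194 + Q$)
$C - G{\left(A \right)} = \frac{49}{155} - \left(-194 + \frac{250}{573}\right) = \frac{49}{155} - - \frac{110912}{573} = \frac{49}{155} + \frac{110912}{573} = \frac{17219437}{88815}$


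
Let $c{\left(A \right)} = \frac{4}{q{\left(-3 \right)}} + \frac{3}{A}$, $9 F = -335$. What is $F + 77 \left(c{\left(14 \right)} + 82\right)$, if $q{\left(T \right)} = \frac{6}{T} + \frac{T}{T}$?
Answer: $\frac{107735}{18} \approx 5985.3$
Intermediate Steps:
$q{\left(T \right)} = 1 + \frac{6}{T}$ ($q{\left(T \right)} = \frac{6}{T} + 1 = 1 + \frac{6}{T}$)
$F = - \frac{335}{9}$ ($F = \frac{1}{9} \left(-335\right) = - \frac{335}{9} \approx -37.222$)
$c{\left(A \right)} = -4 + \frac{3}{A}$ ($c{\left(A \right)} = \frac{4}{\frac{1}{-3} \left(6 - 3\right)} + \frac{3}{A} = \frac{4}{\left(- \frac{1}{3}\right) 3} + \frac{3}{A} = \frac{4}{-1} + \frac{3}{A} = 4 \left(-1\right) + \frac{3}{A} = -4 + \frac{3}{A}$)
$F + 77 \left(c{\left(14 \right)} + 82\right) = - \frac{335}{9} + 77 \left(\left(-4 + \frac{3}{14}\right) + 82\right) = - \frac{335}{9} + 77 \left(- \frac{53}{14} + 82\right) = - \frac{335}{9} + 77 \cdot \frac{1095}{14} = - \frac{335}{9} + \frac{12045}{2} = \frac{107735}{18}$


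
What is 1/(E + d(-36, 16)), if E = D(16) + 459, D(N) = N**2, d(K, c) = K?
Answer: 1/679 ≈ 0.0014728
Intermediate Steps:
E = 715 (E = 16**2 + 459 = 256 + 459 = 715)
1/(E + d(-36, 16)) = 1/(715 - 36) = 1/679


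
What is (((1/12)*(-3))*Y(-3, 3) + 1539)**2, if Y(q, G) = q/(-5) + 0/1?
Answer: 947223729/400 ≈ 2.3681e+6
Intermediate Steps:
Y(q, G) = -q/5 (Y(q, G) = q*(-1/5) + 0*1 = -q/5 + 0 = -q/5)
(((1/12)*(-3))*Y(-3, 3) + 1539)**2 = (((1/12)*(-3))*(-1/5*(-3)) + 1539)**2 = (((1*(1/12))*(-3))*(3/5) + 1539)**2 = (((1/12)*(-3))*(3/5) + 1539)**2 = (-1/4*3/5 + 1539)**2 = (-3/20 + 1539)**2 = (30777/20)**2 = 947223729/400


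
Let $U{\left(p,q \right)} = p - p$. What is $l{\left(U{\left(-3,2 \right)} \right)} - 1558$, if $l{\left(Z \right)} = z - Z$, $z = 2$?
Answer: $-1556$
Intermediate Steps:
$U{\left(p,q \right)} = 0$
$l{\left(Z \right)} = 2 - Z$
$l{\left(U{\left(-3,2 \right)} \right)} - 1558 = \left(2 - 0\right) - 1558 = \left(2 + 0\right) - 1558 = 2 - 1558 = -1556$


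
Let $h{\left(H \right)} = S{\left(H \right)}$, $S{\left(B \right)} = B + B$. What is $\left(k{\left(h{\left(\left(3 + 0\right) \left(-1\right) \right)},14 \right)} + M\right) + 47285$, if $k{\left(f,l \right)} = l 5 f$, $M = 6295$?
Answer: $53160$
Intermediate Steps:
$S{\left(B \right)} = 2 B$
$h{\left(H \right)} = 2 H$
$k{\left(f,l \right)} = 5 f l$ ($k{\left(f,l \right)} = 5 l f = 5 f l$)
$\left(k{\left(h{\left(\left(3 + 0\right) \left(-1\right) \right)},14 \right)} + M\right) + 47285 = \left(5 \cdot 2 \left(3 + 0\right) \left(-1\right) 14 + 6295\right) + 47285 = \left(5 \cdot 2 \cdot 3 \left(-1\right) 14 + 6295\right) + 47285 = \left(5 \cdot 2 \left(-3\right) 14 + 6295\right) + 47285 = \left(5 \left(-6\right) 14 + 6295\right) + 47285 = \left(-420 + 6295\right) + 47285 = 5875 + 47285 = 53160$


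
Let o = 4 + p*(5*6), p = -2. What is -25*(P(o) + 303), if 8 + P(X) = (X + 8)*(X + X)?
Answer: -141775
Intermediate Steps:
o = -56 (o = 4 - 10*6 = 4 - 2*30 = 4 - 60 = -56)
P(X) = -8 + 2*X*(8 + X) (P(X) = -8 + (X + 8)*(X + X) = -8 + (8 + X)*(2*X) = -8 + 2*X*(8 + X))
-25*(P(o) + 303) = -25*((-8 + 2*(-56)² + 16*(-56)) + 303) = -25*((-8 + 2*3136 - 896) + 303) = -25*((-8 + 6272 - 896) + 303) = -25*(5368 + 303) = -25*5671 = -141775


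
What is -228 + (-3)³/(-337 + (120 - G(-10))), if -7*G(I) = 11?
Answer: -343635/1508 ≈ -227.87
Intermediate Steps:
G(I) = -11/7 (G(I) = -⅐*11 = -11/7)
-228 + (-3)³/(-337 + (120 - G(-10))) = -228 + (-3)³/(-337 + (120 - 1*(-11/7))) = -228 - 27/(-337 + (120 + 11/7)) = -228 - 27/(-337 + 851/7) = -228 - 27/(-1508/7) = -228 - 27*(-7/1508) = -228 + 189/1508 = -343635/1508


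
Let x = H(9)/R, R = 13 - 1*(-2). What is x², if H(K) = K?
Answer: 9/25 ≈ 0.36000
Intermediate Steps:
R = 15 (R = 13 + 2 = 15)
x = ⅗ (x = 9/15 = 9*(1/15) = ⅗ ≈ 0.60000)
x² = (⅗)² = 9/25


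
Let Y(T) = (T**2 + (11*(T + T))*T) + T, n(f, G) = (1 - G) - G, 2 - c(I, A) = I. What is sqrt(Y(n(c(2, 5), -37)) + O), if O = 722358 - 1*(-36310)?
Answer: sqrt(888118) ≈ 942.40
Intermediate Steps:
c(I, A) = 2 - I
n(f, G) = 1 - 2*G
O = 758668 (O = 722358 + 36310 = 758668)
Y(T) = T + 23*T**2 (Y(T) = (T**2 + (11*(2*T))*T) + T = (T**2 + (22*T)*T) + T = (T**2 + 22*T**2) + T = 23*T**2 + T = T + 23*T**2)
sqrt(Y(n(c(2, 5), -37)) + O) = sqrt((1 - 2*(-37))*(1 + 23*(1 - 2*(-37))) + 758668) = sqrt((1 + 74)*(1 + 23*(1 + 74)) + 758668) = sqrt(75*(1 + 23*75) + 758668) = sqrt(75*(1 + 1725) + 758668) = sqrt(75*1726 + 758668) = sqrt(129450 + 758668) = sqrt(888118)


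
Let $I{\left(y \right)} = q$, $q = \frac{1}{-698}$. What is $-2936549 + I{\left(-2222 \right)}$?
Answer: $- \frac{2049711203}{698} \approx -2.9365 \cdot 10^{6}$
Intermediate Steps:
$q = - \frac{1}{698} \approx -0.0014327$
$I{\left(y \right)} = - \frac{1}{698}$
$-2936549 + I{\left(-2222 \right)} = -2936549 - \frac{1}{698} = - \frac{2049711203}{698}$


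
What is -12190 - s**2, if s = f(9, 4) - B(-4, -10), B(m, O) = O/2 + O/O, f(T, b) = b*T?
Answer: -13790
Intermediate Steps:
f(T, b) = T*b
B(m, O) = 1 + O/2 (B(m, O) = O*(1/2) + 1 = O/2 + 1 = 1 + O/2)
s = 40 (s = 9*4 - (1 + (1/2)*(-10)) = 36 - (1 - 5) = 36 - 1*(-4) = 36 + 4 = 40)
-12190 - s**2 = -12190 - 1*40**2 = -12190 - 1*1600 = -12190 - 1600 = -13790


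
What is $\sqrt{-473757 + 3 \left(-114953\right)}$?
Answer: $2 i \sqrt{204654} \approx 904.77 i$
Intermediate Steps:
$\sqrt{-473757 + 3 \left(-114953\right)} = \sqrt{-473757 - 344859} = \sqrt{-818616} = 2 i \sqrt{204654}$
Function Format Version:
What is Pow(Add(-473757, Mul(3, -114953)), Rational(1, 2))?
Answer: Mul(2, I, Pow(204654, Rational(1, 2))) ≈ Mul(904.77, I)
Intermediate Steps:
Pow(Add(-473757, Mul(3, -114953)), Rational(1, 2)) = Pow(Add(-473757, -344859), Rational(1, 2)) = Pow(-818616, Rational(1, 2)) = Mul(2, I, Pow(204654, Rational(1, 2)))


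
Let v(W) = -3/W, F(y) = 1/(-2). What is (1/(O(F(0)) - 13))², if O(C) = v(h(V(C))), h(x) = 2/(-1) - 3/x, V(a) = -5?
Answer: 49/5776 ≈ 0.0084834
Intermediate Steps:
F(y) = -½
h(x) = -2 - 3/x (h(x) = 2*(-1) - 3/x = -2 - 3/x)
O(C) = 15/7 (O(C) = -3/(-2 - 3/(-5)) = -3/(-2 - 3*(-⅕)) = -3/(-2 + ⅗) = -3/(-7/5) = -3*(-5/7) = 15/7)
(1/(O(F(0)) - 13))² = (1/(15/7 - 13))² = (1/(-76/7))² = (-7/76)² = 49/5776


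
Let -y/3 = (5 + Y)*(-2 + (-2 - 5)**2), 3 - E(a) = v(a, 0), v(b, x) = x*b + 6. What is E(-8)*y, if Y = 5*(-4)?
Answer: -6345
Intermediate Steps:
v(b, x) = 6 + b*x (v(b, x) = b*x + 6 = 6 + b*x)
E(a) = -3 (E(a) = 3 - (6 + a*0) = 3 - (6 + 0) = 3 - 1*6 = 3 - 6 = -3)
Y = -20
y = 2115 (y = -3*(5 - 20)*(-2 + (-2 - 5)**2) = -(-45)*(-2 + (-7)**2) = -(-45)*(-2 + 49) = -(-45)*47 = -3*(-705) = 2115)
E(-8)*y = -3*2115 = -6345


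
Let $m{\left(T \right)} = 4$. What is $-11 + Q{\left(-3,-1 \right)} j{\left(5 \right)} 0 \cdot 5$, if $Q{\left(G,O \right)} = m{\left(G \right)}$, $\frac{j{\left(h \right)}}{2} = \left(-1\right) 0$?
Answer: $-11$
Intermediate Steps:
$j{\left(h \right)} = 0$ ($j{\left(h \right)} = 2 \left(\left(-1\right) 0\right) = 2 \cdot 0 = 0$)
$Q{\left(G,O \right)} = 4$
$-11 + Q{\left(-3,-1 \right)} j{\left(5 \right)} 0 \cdot 5 = -11 + 4 \cdot 0 \cdot 0 \cdot 5 = -11 + 4 \cdot 0 \cdot 5 = -11 + 4 \cdot 0 = -11 + 0 = -11$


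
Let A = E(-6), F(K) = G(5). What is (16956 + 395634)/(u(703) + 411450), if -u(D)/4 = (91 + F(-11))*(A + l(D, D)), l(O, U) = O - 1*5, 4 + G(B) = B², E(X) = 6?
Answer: 206295/48029 ≈ 4.2952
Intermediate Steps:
G(B) = -4 + B²
F(K) = 21 (F(K) = -4 + 5² = -4 + 25 = 21)
A = 6
l(O, U) = -5 + O (l(O, U) = O - 5 = -5 + O)
u(D) = -448 - 448*D (u(D) = -4*(91 + 21)*(6 + (-5 + D)) = -448*(1 + D) = -4*(112 + 112*D) = -448 - 448*D)
(16956 + 395634)/(u(703) + 411450) = (16956 + 395634)/((-448 - 448*703) + 411450) = 412590/((-448 - 314944) + 411450) = 412590/(-315392 + 411450) = 412590/96058 = 412590*(1/96058) = 206295/48029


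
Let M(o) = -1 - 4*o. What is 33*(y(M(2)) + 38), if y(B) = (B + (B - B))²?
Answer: 3927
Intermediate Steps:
y(B) = B² (y(B) = (B + 0)² = B²)
33*(y(M(2)) + 38) = 33*((-1 - 4*2)² + 38) = 33*((-1 - 8)² + 38) = 33*((-9)² + 38) = 33*(81 + 38) = 33*119 = 3927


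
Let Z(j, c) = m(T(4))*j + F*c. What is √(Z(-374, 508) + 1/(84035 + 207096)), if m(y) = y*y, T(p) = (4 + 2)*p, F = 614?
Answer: √8178058422217699/291131 ≈ 310.63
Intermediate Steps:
T(p) = 6*p
m(y) = y²
Z(j, c) = 576*j + 614*c (Z(j, c) = (6*4)²*j + 614*c = 24²*j + 614*c = 576*j + 614*c)
√(Z(-374, 508) + 1/(84035 + 207096)) = √((576*(-374) + 614*508) + 1/(84035 + 207096)) = √((-215424 + 311912) + 1/291131) = √(96488 + 1/291131) = √(28090647929/291131) = √8178058422217699/291131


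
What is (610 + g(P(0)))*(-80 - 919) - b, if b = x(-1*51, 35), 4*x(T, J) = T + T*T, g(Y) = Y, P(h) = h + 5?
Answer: -1230045/2 ≈ -6.1502e+5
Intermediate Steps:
P(h) = 5 + h
x(T, J) = T/4 + T²/4 (x(T, J) = (T + T*T)/4 = (T + T²)/4 = T/4 + T²/4)
b = 1275/2 (b = (-1*51)*(1 - 1*51)/4 = (¼)*(-51)*(1 - 51) = (¼)*(-51)*(-50) = 1275/2 ≈ 637.50)
(610 + g(P(0)))*(-80 - 919) - b = (610 + (5 + 0))*(-80 - 919) - 1*1275/2 = (610 + 5)*(-999) - 1275/2 = 615*(-999) - 1275/2 = -614385 - 1275/2 = -1230045/2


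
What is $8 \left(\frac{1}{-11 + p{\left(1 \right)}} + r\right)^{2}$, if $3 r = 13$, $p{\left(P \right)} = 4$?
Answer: $\frac{61952}{441} \approx 140.48$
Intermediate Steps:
$r = \frac{13}{3}$ ($r = \frac{1}{3} \cdot 13 = \frac{13}{3} \approx 4.3333$)
$8 \left(\frac{1}{-11 + p{\left(1 \right)}} + r\right)^{2} = 8 \left(\frac{1}{-11 + 4} + \frac{13}{3}\right)^{2} = 8 \left(\frac{1}{-7} + \frac{13}{3}\right)^{2} = 8 \left(- \frac{1}{7} + \frac{13}{3}\right)^{2} = 8 \left(\frac{88}{21}\right)^{2} = 8 \cdot \frac{7744}{441} = \frac{61952}{441}$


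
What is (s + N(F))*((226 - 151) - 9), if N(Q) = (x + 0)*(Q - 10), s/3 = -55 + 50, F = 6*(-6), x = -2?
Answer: 5082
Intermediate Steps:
F = -36
s = -15 (s = 3*(-55 + 50) = 3*(-5) = -15)
N(Q) = 20 - 2*Q (N(Q) = (-2 + 0)*(Q - 10) = -2*(-10 + Q) = 20 - 2*Q)
(s + N(F))*((226 - 151) - 9) = (-15 + (20 - 2*(-36)))*((226 - 151) - 9) = (-15 + (20 + 72))*(75 - 9) = (-15 + 92)*66 = 77*66 = 5082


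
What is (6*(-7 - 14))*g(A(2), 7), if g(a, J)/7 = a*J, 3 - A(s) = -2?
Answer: -30870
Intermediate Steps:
A(s) = 5 (A(s) = 3 - 1*(-2) = 3 + 2 = 5)
g(a, J) = 7*J*a (g(a, J) = 7*(a*J) = 7*(J*a) = 7*J*a)
(6*(-7 - 14))*g(A(2), 7) = (6*(-7 - 14))*(7*7*5) = (6*(-21))*245 = -126*245 = -30870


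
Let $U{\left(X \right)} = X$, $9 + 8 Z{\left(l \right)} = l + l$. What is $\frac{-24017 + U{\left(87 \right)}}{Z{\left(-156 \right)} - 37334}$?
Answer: $\frac{191440}{298993} \approx 0.64028$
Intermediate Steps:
$Z{\left(l \right)} = - \frac{9}{8} + \frac{l}{4}$ ($Z{\left(l \right)} = - \frac{9}{8} + \frac{l + l}{8} = - \frac{9}{8} + \frac{2 l}{8} = - \frac{9}{8} + \frac{l}{4}$)
$\frac{-24017 + U{\left(87 \right)}}{Z{\left(-156 \right)} - 37334} = \frac{-24017 + 87}{\left(- \frac{9}{8} + \frac{1}{4} \left(-156\right)\right) - 37334} = - \frac{23930}{\left(- \frac{9}{8} - 39\right) - 37334} = - \frac{23930}{- \frac{321}{8} - 37334} = - \frac{23930}{- \frac{298993}{8}} = \left(-23930\right) \left(- \frac{8}{298993}\right) = \frac{191440}{298993}$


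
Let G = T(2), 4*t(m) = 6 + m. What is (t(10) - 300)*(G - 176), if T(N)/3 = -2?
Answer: 53872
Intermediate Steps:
t(m) = 3/2 + m/4 (t(m) = (6 + m)/4 = 3/2 + m/4)
T(N) = -6 (T(N) = 3*(-2) = -6)
G = -6
(t(10) - 300)*(G - 176) = ((3/2 + (1/4)*10) - 300)*(-6 - 176) = ((3/2 + 5/2) - 300)*(-182) = (4 - 300)*(-182) = -296*(-182) = 53872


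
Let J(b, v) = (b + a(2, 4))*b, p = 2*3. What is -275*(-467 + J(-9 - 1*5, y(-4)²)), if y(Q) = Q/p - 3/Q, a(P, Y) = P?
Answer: 82225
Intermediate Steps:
p = 6
y(Q) = -3/Q + Q/6 (y(Q) = Q/6 - 3/Q = -3/Q + Q/6)
J(b, v) = b*(2 + b) (J(b, v) = (b + 2)*b = (2 + b)*b = b*(2 + b))
-275*(-467 + J(-9 - 1*5, y(-4)²)) = -275*(-467 + (-9 - 1*5)*(2 + (-9 - 1*5))) = -275*(-467 + (-9 - 5)*(2 + (-9 - 5))) = -275*(-467 - 14*(2 - 14)) = -275*(-467 - 14*(-12)) = -275*(-467 + 168) = -275*(-299) = 82225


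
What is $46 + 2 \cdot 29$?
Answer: $104$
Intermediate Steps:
$46 + 2 \cdot 29 = 46 + 58 = 104$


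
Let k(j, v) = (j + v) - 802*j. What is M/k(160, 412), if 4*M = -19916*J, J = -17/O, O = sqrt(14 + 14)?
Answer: -84643*sqrt(7)/1788472 ≈ -0.12522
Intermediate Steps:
O = 2*sqrt(7) (O = sqrt(28) = 2*sqrt(7) ≈ 5.2915)
J = -17*sqrt(7)/14 ≈ -3.2127
k(j, v) = v - 801*j
M = 84643*sqrt(7)/14 (M = (-(-169286)*sqrt(7)/7)/4 = (169286*sqrt(7)/7)/4 = 84643*sqrt(7)/14 ≈ 15996.)
M/k(160, 412) = (84643*sqrt(7)/14)/(412 - 801*160) = (84643*sqrt(7)/14)/(412 - 128160) = (84643*sqrt(7)/14)/(-127748) = (84643*sqrt(7)/14)*(-1/127748) = -84643*sqrt(7)/1788472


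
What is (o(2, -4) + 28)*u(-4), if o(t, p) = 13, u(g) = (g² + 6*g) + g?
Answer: -492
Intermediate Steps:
u(g) = g² + 7*g
(o(2, -4) + 28)*u(-4) = (13 + 28)*(-4*(7 - 4)) = 41*(-4*3) = 41*(-12) = -492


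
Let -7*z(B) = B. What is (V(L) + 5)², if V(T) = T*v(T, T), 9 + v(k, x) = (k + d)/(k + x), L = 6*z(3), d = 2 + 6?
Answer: 46656/49 ≈ 952.16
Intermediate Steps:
d = 8
z(B) = -B/7
L = -18/7 (L = 6*(-⅐*3) = 6*(-3/7) = -18/7 ≈ -2.5714)
v(k, x) = -9 + (8 + k)/(k + x) (v(k, x) = -9 + (k + 8)/(k + x) = -9 + (8 + k)/(k + x))
V(T) = 4 - 17*T/2 (V(T) = T*((8 - 9*T - 8*T)/(T + T)) = T*((8 - 17*T)/((2*T))) = T*((1/(2*T))*(8 - 17*T)) = T*((8 - 17*T)/(2*T)) = 4 - 17*T/2)
(V(L) + 5)² = ((4 - 17/2*(-18/7)) + 5)² = ((4 + 153/7) + 5)² = (181/7 + 5)² = (216/7)² = 46656/49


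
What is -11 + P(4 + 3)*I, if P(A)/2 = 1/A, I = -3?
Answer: -83/7 ≈ -11.857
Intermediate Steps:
P(A) = 2/A
-11 + P(4 + 3)*I = -11 + (2/(4 + 3))*(-3) = -11 + (2/7)*(-3) = -11 - 6/7 = -83/7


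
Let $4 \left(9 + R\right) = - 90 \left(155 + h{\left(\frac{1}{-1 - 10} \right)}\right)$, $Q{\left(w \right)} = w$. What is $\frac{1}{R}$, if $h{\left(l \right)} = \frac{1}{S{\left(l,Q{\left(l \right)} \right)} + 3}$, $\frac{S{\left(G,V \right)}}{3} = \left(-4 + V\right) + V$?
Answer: $- \frac{7}{24459} \approx -0.00028619$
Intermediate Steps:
$S{\left(G,V \right)} = -12 + 6 V$ ($S{\left(G,V \right)} = 3 \left(\left(-4 + V\right) + V\right) = 3 \left(-4 + 2 V\right) = -12 + 6 V$)
$h{\left(l \right)} = \frac{1}{-9 + 6 l}$ ($h{\left(l \right)} = \frac{1}{\left(-12 + 6 l\right) + 3} = \frac{1}{-9 + 6 l}$)
$R = - \frac{24459}{7}$ ($R = -9 + \frac{\left(-90\right) \left(155 + \frac{1}{3 \left(-3 + \frac{2}{-1 - 10}\right)}\right)}{4} = -9 + \frac{\left(-90\right) \left(155 + \frac{1}{3 \left(-3 + \frac{2}{-11}\right)}\right)}{4} = -9 + \frac{\left(-90\right) \left(155 + \frac{1}{3 \left(-3 + 2 \left(- \frac{1}{11}\right)\right)}\right)}{4} = -9 + \frac{\left(-90\right) \left(155 + \frac{1}{3 \left(-3 - \frac{2}{11}\right)}\right)}{4} = -9 + \frac{\left(-90\right) \left(155 + \frac{1}{3 \left(- \frac{35}{11}\right)}\right)}{4} = -9 + \frac{\left(-90\right) \left(155 + \frac{1}{3} \left(- \frac{11}{35}\right)\right)}{4} = -9 + \frac{\left(-90\right) \left(155 - \frac{11}{105}\right)}{4} = -9 + \frac{\left(-90\right) \frac{16264}{105}}{4} = -9 + \frac{1}{4} \left(- \frac{97584}{7}\right) = -9 - \frac{24396}{7} = - \frac{24459}{7} \approx -3494.1$)
$\frac{1}{R} = \frac{1}{- \frac{24459}{7}} = - \frac{7}{24459}$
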